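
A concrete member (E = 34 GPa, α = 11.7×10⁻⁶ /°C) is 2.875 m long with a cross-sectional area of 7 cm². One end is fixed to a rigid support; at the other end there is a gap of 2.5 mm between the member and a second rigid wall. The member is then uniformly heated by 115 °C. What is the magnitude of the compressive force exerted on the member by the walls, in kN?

If the wall were absent the member would grow by αΔT L = 11.7×10⁻⁶ × 115 × 2875 = 3.868 mm.
This exceeds the 2.5 mm gap, so the wall pushes back. The portion of expansion that must be recovered elastically is δ_free − gap = 3.868 − 2.5 = 1.368 mm.
So σ = E(δ_free − g)/L = 34×10³ × 1.368/2875 = 16.18 MPa.
P = σA = 16.18 × 700 = 11.33 kN.

P ≈ 11.3 kN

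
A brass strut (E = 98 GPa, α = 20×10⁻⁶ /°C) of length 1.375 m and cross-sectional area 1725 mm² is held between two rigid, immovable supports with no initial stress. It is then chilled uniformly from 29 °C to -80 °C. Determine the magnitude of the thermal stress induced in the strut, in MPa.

Because both ends are immovable the net strain is zero, and the suppressed thermal strain is αΔT = 20×10⁻⁶ × 109 = 2180×10⁻⁶.
σ = EαΔT = 98×10³ × 20×10⁻⁶ × 109 = 213.6 MPa (tensile; the strut is trying to contract).

σ ≈ 214 MPa (tensile)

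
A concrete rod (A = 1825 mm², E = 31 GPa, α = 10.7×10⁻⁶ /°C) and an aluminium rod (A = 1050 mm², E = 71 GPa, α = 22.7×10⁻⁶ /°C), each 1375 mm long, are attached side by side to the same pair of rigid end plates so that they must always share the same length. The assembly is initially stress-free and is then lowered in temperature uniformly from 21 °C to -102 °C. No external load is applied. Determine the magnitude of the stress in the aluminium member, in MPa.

Equilibrium of a rigid end plate with no external load gives equal and opposite internal forces ±P in the two members. Since α_{aluminium} > α_{concrete}, cooling drives the aluminium into tension and the concrete into compression.
Equating the net (thermal + elastic) strains gives |α₁ − α₂|·ΔT = P·[1/(A₁E₁) + 1/(A₂E₂)].
|α₁ − α₂|·ΔT = 12×10⁻⁶ × 123 = 0.001476.
1/(A₁E₁) + 1/(A₂E₂) = 1/(1825×31×10³) + 1/(1050×71×10³) = 3.109×10⁻⁸ N⁻¹.
So P = 0.001476 / 3.109×10⁻⁸ = 47.48 kN.
σ_{aluminium} = P/A₂ = 47480/1050 = 45.22 MPa, tensile.

σ ≈ 45.2 MPa (tensile)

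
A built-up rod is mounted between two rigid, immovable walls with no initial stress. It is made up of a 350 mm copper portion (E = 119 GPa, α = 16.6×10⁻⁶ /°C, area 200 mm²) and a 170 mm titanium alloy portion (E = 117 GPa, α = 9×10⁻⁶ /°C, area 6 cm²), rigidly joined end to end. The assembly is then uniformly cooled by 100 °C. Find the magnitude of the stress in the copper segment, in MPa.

σ ≈ 214 MPa (tensile)

With the walls removed the bar would change length by δ_free = Σ αᵢΔT Lᵢ = 16.6×10⁻⁶×100×350 + 9×10⁻⁶×100×170 = 0.734 mm.
The walls prevent any net length change, so an axial force P (same in every segment) develops. Compatibility: P · Σ Lᵢ/(AᵢEᵢ) = δ_free.
The series flexibility is Σ Lᵢ/(AᵢEᵢ) = 350/(200×119×10³) + 170/(600×117×10³) = 1.713×10⁻⁵ mm/N.
P = 0.734 / 1.713×10⁻⁵ = 42850 N = 42.85 kN, tensile.
σ_{copper} = P / A = 42850 / 200 = 214.3 MPa.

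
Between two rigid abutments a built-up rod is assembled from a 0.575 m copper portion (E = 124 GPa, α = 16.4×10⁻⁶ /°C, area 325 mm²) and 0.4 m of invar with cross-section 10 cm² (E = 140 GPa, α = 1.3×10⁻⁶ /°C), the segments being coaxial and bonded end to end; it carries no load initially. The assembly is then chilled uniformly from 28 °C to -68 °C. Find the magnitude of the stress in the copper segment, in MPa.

Free thermal contraction of the whole bar: Σ αᵢΔT Lᵢ = 16.4×10⁻⁶×96×575 + 1.3×10⁻⁶×96×400 = 0.9552 mm.
Since the ends are fixed, an axial force P builds up, equal in every segment, with P · Σ Lᵢ/(AᵢEᵢ) = δ_free.
Σ Lᵢ/(AᵢEᵢ) = 575/(325×124×10³) + 400/(1000×140×10³) = 1.713×10⁻⁵ mm/N.
So P = 0.9552 / 1.713×10⁻⁵ = 55.78 kN, tensile.
σ_{copper} = P / A = 55780 / 325 = 171.6 MPa.

σ ≈ 172 MPa (tensile)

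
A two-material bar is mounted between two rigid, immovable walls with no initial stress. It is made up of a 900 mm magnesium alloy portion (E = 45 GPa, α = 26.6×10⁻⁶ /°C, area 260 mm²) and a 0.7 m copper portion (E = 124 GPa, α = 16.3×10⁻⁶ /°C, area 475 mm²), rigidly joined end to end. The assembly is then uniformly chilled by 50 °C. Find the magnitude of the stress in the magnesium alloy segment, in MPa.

With the walls removed the bar would change length by δ_free = Σ αᵢΔT Lᵢ = 26.6×10⁻⁶×50×900 + 16.3×10⁻⁶×50×700 = 1.768 mm.
The rigid supports impose zero overall length change; the single axial force P common to all segments must satisfy P Σ Lᵢ/(AᵢEᵢ) = δ_free.
The series flexibility is Σ Lᵢ/(AᵢEᵢ) = 900/(260×45×10³) + 700/(475×124×10³) = 8.881×10⁻⁵ mm/N.
So P = 1.768 / 8.881×10⁻⁵ = 19.9 kN, tensile.
σ_{magnesium alloy} = P / A = 19900 / 260 = 76.55 MPa.

σ ≈ 76.5 MPa (tensile)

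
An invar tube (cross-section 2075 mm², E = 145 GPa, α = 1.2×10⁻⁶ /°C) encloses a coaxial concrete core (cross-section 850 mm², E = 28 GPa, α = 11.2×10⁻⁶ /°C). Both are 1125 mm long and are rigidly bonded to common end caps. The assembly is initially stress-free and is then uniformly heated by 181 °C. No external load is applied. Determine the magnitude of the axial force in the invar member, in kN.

P ≈ 39.9 kN (tensile in the invar)

The concrete has the larger α, so on heating it would change length more than the invar if both were free. The rigid plates force a common final length, so the concrete is put into compression and the invar into tension, with equal and opposite forces P (no external load).
Setting the final lengths equal and cancelling L: (α₁ − α₂)ΔT = P/(A₁E₁) + P/(A₂E₂).
|α₁ − α₂|·ΔT = 10×10⁻⁶ × 181 = 0.00181.
1/(A₁E₁) + 1/(A₂E₂) = 1/(2075×145×10³) + 1/(850×28×10³) = 4.534×10⁻⁸ N⁻¹.
P = 0.00181 / 4.534×10⁻⁸ = 39920 N = 39.92 kN.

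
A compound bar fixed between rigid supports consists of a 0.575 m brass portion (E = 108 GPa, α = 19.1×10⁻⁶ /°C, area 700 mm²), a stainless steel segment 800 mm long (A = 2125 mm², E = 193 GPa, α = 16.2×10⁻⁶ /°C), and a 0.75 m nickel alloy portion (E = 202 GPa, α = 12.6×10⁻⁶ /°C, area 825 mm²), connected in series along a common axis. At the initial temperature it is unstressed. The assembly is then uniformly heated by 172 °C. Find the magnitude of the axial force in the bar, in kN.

If the supports were absent, the total length change would be Σ αᵢΔT Lᵢ = 19.1×10⁻⁶×172×575 + 16.2×10⁻⁶×172×800 + 12.6×10⁻⁶×172×750 = 5.744 mm.
The rigid supports impose zero overall length change; the single axial force P common to all segments must satisfy P Σ Lᵢ/(AᵢEᵢ) = δ_free.
Σ Lᵢ/(AᵢEᵢ) = 575/(700×108×10³) + 800/(2125×193×10³) + 750/(825×202×10³) = 1.406×10⁻⁵ mm/N.
P = 5.744 / 1.406×10⁻⁵ = 408600 N = 408.6 kN, compressive.

P ≈ 409 kN (compressive)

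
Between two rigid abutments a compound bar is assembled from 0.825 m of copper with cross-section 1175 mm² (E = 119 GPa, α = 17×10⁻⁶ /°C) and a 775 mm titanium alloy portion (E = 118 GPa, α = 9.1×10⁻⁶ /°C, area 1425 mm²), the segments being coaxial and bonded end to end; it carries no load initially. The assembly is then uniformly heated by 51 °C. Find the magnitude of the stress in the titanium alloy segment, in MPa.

If the supports were absent, the total length change would be Σ αᵢΔT Lᵢ = 17×10⁻⁶×51×825 + 9.1×10⁻⁶×51×775 = 1.075 mm.
The rigid supports impose zero overall length change; the single axial force P common to all segments must satisfy P Σ Lᵢ/(AᵢEᵢ) = δ_free.
The series flexibility is Σ Lᵢ/(AᵢEᵢ) = 825/(1175×119×10³) + 775/(1425×118×10³) = 1.051×10⁻⁵ mm/N.
P = 1.075 / 1.051×10⁻⁵ = 102300 N = 102.3 kN, compressive.
σ_{titanium alloy} = P / A = 102300 / 1425 = 71.78 MPa.

σ ≈ 71.8 MPa (compressive)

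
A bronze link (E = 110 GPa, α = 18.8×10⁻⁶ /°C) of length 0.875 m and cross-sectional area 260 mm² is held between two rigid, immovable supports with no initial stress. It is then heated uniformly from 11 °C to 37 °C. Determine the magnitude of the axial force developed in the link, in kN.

P ≈ 14 kN (compressive)

The ends cannot move, so σ = EαΔT = 110×10³ × 18.8×10⁻⁶ × 26 = 53.77 MPa.
Axial force P = σA = 53.77 × 260 = 13980 N = 13.98 kN, compressive.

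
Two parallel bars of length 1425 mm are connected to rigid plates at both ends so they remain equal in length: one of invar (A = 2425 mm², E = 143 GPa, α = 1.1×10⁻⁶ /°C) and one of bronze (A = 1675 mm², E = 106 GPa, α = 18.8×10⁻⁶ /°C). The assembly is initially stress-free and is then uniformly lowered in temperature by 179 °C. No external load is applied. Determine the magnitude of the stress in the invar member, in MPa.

σ ≈ 153 MPa (compressive)

Both members must finish at the same length. With the larger α, the bronze tends to over-contract; the plates restrain it, putting the bronze in tension and the invar in compression. With no external load the two internal forces are equal and opposite, magnitude P.
Setting the final lengths equal and cancelling L: (α₁ − α₂)ΔT = P/(A₁E₁) + P/(A₂E₂).
|α₁ − α₂|·ΔT = 17.7×10⁻⁶ × 179 = 0.003168.
1/(A₁E₁) + 1/(A₂E₂) = 1/(2425×143×10³) + 1/(1675×106×10³) = 8.516×10⁻⁹ N⁻¹.
P = 0.003168 / 8.516×10⁻⁹ = 372000 N = 372 kN.
σ_{invar} = P/A₁ = 372000/2425 = 153.4 MPa, compressive.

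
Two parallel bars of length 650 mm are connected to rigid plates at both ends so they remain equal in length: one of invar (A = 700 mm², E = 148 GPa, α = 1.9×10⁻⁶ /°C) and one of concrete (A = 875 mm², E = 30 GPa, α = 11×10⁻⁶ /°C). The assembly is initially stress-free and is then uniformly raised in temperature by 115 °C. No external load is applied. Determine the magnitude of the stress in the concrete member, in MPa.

The concrete has the larger α, so on heating it would change length more than the invar if both were free. The rigid plates force a common final length, so the concrete is put into compression and the invar into tension, with equal and opposite forces P (no external load).
Setting the final lengths equal and cancelling L: (α₁ − α₂)ΔT = P/(A₁E₁) + P/(A₂E₂).
|α₁ − α₂|·ΔT = 9.1×10⁻⁶ × 115 = 0.001046.
1/(A₁E₁) + 1/(A₂E₂) = 1/(700×148×10³) + 1/(875×30×10³) = 4.775×10⁻⁸ N⁻¹.
P = 0.001046 / 4.775×10⁻⁸ = 21920 N = 21.92 kN.
σ_{concrete} = P/A₂ = 21920/875 = 25.05 MPa, compressive.

σ ≈ 25 MPa (compressive)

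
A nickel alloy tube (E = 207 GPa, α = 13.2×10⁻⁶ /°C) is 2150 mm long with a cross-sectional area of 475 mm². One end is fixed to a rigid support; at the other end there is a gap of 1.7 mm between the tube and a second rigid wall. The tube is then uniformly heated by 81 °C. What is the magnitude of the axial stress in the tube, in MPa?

σ ≈ 57.6 MPa (compressive)

Free thermal elongation = αΔT L = 13.2×10⁻⁶ × 81 × 2150 = 2.299 mm.
This exceeds the 1.7 mm gap, so the wall pushes back. The portion of expansion that must be recovered elastically is δ_free − gap = 2.299 − 1.7 = 0.5988 mm.
Compatibility: PL/(AE) = 0.5988 mm, so σ = P/A = E × (0.5988/2150) = 57.65 MPa.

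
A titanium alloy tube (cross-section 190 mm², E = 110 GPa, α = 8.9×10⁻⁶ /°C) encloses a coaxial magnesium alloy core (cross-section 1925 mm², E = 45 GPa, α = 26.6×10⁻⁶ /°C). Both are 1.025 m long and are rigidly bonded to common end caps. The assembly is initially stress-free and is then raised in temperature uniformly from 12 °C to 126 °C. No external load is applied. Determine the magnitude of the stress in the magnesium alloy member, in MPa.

σ ≈ 17.6 MPa (compressive)

Equilibrium of a rigid end plate with no external load gives equal and opposite internal forces ±P in the two members. Since α_{magnesium alloy} > α_{titanium alloy}, heating drives the magnesium alloy into compression and the titanium alloy into tension.
Equating the net (thermal + elastic) strains gives |α₁ − α₂|·ΔT = P·[1/(A₁E₁) + 1/(A₂E₂)].
|α₁ − α₂|·ΔT = 17.7×10⁻⁶ × 114 = 0.002018.
1/(A₁E₁) + 1/(A₂E₂) = 1/(190×110×10³) + 1/(1925×45×10³) = 5.939×10⁻⁸ N⁻¹.
P = 0.002018 / 5.939×10⁻⁸ = 33970 N = 33.97 kN.
σ_{magnesium alloy} = P/A₂ = 33970/1925 = 17.65 MPa, compressive.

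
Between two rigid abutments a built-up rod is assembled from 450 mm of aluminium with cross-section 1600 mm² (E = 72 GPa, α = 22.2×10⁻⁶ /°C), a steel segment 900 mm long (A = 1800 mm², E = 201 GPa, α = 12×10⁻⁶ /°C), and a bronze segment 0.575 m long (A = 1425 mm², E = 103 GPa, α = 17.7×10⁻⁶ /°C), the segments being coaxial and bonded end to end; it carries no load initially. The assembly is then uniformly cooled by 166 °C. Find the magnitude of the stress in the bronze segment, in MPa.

σ ≈ 350 MPa (tensile)

If the supports were absent, the total length change would be Σ αᵢΔT Lᵢ = 22.2×10⁻⁶×166×450 + 12×10⁻⁶×166×900 + 17.7×10⁻⁶×166×575 = 5.141 mm.
The walls prevent any net length change, so an axial force P (same in every segment) develops. Compatibility: P · Σ Lᵢ/(AᵢEᵢ) = δ_free.
Σ Lᵢ/(AᵢEᵢ) = 450/(1600×72×10³) + 900/(1800×201×10³) + 575/(1425×103×10³) = 1.031×10⁻⁵ mm/N.
Hence P = δ_free / Σ(L/AE) = 5.141/1.031×10⁻⁵ = 498.5 kN (tensile).
σ_{bronze} = P / A = 498500 / 1425 = 349.9 MPa.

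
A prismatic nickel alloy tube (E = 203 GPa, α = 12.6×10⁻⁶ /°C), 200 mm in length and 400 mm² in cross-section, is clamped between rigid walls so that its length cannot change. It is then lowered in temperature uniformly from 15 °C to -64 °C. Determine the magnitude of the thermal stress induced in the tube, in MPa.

σ ≈ 202 MPa (tensile)

The supports are rigid, so the total axial strain is zero. The restrained thermal strain is ε = αΔT = 12.6×10⁻⁶ × 79 = 995.4×10⁻⁶.
The stress required to suppress this strain is σ = Eε = 203×10³ × 995.4×10⁻⁶ = 202.1 MPa, tensile since the tube is trying to contract.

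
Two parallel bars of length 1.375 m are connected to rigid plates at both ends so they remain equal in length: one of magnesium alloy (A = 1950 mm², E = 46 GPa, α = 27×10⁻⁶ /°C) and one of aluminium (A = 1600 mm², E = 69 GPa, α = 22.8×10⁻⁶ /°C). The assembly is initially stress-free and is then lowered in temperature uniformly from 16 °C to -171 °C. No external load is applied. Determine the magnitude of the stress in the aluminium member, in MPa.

σ ≈ 24.3 MPa (compressive)

Equilibrium of a rigid end plate with no external load gives equal and opposite internal forces ±P in the two members. Since α_{magnesium alloy} > α_{aluminium}, cooling drives the magnesium alloy into tension and the aluminium into compression.
Setting the final lengths equal and cancelling L: (α₁ − α₂)ΔT = P/(A₁E₁) + P/(A₂E₂).
|α₁ − α₂|·ΔT = 4.2×10⁻⁶ × 187 = 0.0007854.
1/(A₁E₁) + 1/(A₂E₂) = 1/(1950×46×10³) + 1/(1600×69×10³) = 2.021×10⁻⁸ N⁻¹.
So P = 0.0007854 / 2.021×10⁻⁸ = 38.87 kN.
σ_{aluminium} = P/A₂ = 38870/1600 = 24.29 MPa, compressive.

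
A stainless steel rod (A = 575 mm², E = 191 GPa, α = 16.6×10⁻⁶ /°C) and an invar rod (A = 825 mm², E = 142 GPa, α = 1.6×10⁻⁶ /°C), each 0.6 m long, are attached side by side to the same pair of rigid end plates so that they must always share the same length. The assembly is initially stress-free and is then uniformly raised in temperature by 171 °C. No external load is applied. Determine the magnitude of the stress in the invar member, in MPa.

The stainless steel has the larger α, so on heating it would change length more than the invar if both were free. The rigid plates force a common final length, so the stainless steel is put into compression and the invar into tension, with equal and opposite forces P (no external load).
Equating the net (thermal + elastic) strains gives |α₁ − α₂|·ΔT = P·[1/(A₁E₁) + 1/(A₂E₂)].
|α₁ − α₂|·ΔT = 15×10⁻⁶ × 171 = 0.002565.
1/(A₁E₁) + 1/(A₂E₂) = 1/(575×191×10³) + 1/(825×142×10³) = 1.764×10⁻⁸ N⁻¹.
So P = 0.002565 / 1.764×10⁻⁸ = 145.4 kN.
σ_{invar} = P/A₂ = 145400/825 = 176.2 MPa, tensile.

σ ≈ 176 MPa (tensile)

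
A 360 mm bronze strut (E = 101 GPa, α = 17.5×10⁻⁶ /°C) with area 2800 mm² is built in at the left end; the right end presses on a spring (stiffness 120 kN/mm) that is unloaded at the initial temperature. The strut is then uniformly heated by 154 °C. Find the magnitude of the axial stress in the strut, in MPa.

σ ≈ 36.1 MPa (compressive)

If the spring were absent the strut would lengthen by αΔT L = 17.5×10⁻⁶ × 154 × 360 = 0.9702 mm.
With a force P in the spring, the elastic change of the strut is PL/(AE) and that of the spring is P/k; compatibility requires their sum to equal δ_free.
P [ L/(AE) + 1/k ] = δ_free → P [ 360/(2800×101×10³) + 1/(120×10³) ] = 0.9702.
P = 0.9702 / 9.606×10⁻⁶ = 101000 N.
σ = P/A = 101000/2800 = 36.07 MPa.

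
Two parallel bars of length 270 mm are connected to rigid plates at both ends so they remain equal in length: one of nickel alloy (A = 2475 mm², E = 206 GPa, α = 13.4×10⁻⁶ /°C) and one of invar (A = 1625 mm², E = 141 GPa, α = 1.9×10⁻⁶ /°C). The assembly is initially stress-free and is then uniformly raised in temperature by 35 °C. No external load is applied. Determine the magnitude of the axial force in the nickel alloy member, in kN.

P ≈ 63.6 kN (compressive in the nickel alloy)

Both members must finish at the same length. With the larger α, the nickel alloy tends to over-expand; the plates restrain it, putting the nickel alloy in compression and the invar in tension. With no external load the two internal forces are equal and opposite, magnitude P.
Equating the net (thermal + elastic) strains gives |α₁ − α₂|·ΔT = P·[1/(A₁E₁) + 1/(A₂E₂)].
|α₁ − α₂|·ΔT = 11.5×10⁻⁶ × 35 = 0.0004025.
1/(A₁E₁) + 1/(A₂E₂) = 1/(2475×206×10³) + 1/(1625×141×10³) = 6.326×10⁻⁹ N⁻¹.
So P = 0.0004025 / 6.326×10⁻⁹ = 63.63 kN.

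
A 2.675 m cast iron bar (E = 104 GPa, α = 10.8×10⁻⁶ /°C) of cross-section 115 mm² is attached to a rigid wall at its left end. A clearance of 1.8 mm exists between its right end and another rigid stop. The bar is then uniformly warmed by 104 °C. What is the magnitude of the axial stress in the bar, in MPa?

σ ≈ 46.8 MPa (compressive)

Free thermal elongation = αΔT L = 10.8×10⁻⁶ × 104 × 2675 = 3.005 mm.
After closing the 1.8 mm clearance, 3.005 − 1.8 = 1.205 mm of expansion remains to be suppressed by the wall.
So σ = E(δ_free − g)/L = 104×10³ × 1.205/2675 = 46.83 MPa.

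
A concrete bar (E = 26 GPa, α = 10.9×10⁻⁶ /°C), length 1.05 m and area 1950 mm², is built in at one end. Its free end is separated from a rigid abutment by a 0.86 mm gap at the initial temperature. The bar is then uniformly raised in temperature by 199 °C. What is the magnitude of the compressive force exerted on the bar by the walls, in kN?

P ≈ 68.4 kN

If the wall were absent the bar would grow by αΔT L = 10.9×10⁻⁶ × 199 × 1050 = 2.278 mm.
This exceeds the 0.86 mm gap, so the wall pushes back. The portion of expansion that must be recovered elastically is δ_free − gap = 2.278 − 0.86 = 1.418 mm.
Compatibility: PL/(AE) = 1.418 mm, so σ = P/A = E × (1.418/1050) = 35.1 MPa.
Force on the wall = σA = 35.1 × 1950 mm² = 68.45 kN.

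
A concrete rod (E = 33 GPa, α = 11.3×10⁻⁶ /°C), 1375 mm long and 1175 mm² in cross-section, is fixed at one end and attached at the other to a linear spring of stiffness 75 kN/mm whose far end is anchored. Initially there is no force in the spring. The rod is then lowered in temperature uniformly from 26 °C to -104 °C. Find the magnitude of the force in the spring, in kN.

Free thermal contraction: δ_free = αΔT L = 11.3×10⁻⁶ × 130 × 1375 = 2.02 mm.
Let P be the tensile force in the spring. The rod extends elastically by PL/(AE) and the spring stretches by P/k; together these equal δ_free.
P [ L/(AE) + 1/k ] = δ_free → P [ 1375/(1175×33×10³) + 1/(75×10³) ] = 2.02.
P = 2.02 / 4.879×10⁻⁵ = 41400 N.

P ≈ 41.4 kN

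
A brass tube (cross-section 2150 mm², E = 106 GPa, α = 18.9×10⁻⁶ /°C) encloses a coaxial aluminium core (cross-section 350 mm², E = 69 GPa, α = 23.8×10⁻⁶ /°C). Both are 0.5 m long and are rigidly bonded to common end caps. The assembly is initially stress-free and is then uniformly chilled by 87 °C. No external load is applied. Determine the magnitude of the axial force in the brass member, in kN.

The aluminium has the larger α, so on cooling it would change length more than the brass if both were free. The rigid plates force a common final length, so the aluminium is put into tension and the brass into compression, with equal and opposite forces P (no external load).
Compatibility of the two members (thermal + elastic change equal): (α₁ − α₂)ΔT = P·[1/(A₁E₁) + 1/(A₂E₂)].
|α₁ − α₂|·ΔT = 4.9×10⁻⁶ × 87 = 0.0004263.
1/(A₁E₁) + 1/(A₂E₂) = 1/(2150×106×10³) + 1/(350×69×10³) = 4.58×10⁻⁸ N⁻¹.
P = 0.0004263 / 4.58×10⁻⁸ = 9309 N = 9.309 kN.

P ≈ 9.31 kN (compressive in the brass)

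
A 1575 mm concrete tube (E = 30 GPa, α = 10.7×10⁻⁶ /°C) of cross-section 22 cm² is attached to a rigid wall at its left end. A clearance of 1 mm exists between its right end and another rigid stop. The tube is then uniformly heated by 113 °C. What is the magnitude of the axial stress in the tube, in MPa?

If the wall were absent the tube would grow by αΔT L = 10.7×10⁻⁶ × 113 × 1575 = 1.904 mm.
This exceeds the 1 mm gap, so the wall pushes back. The portion of expansion that must be recovered elastically is δ_free − gap = 1.904 − 1 = 0.9043 mm.
So σ = E(δ_free − g)/L = 30×10³ × 0.9043/1575 = 17.23 MPa.

σ ≈ 17.2 MPa (compressive)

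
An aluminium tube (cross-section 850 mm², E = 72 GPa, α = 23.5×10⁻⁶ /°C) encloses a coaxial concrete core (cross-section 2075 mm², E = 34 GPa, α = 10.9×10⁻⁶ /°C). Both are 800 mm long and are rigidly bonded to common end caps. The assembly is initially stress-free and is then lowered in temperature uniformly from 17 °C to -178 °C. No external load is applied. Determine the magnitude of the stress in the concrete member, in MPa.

The aluminium has the larger α, so on cooling it would change length more than the concrete if both were free. The rigid plates force a common final length, so the aluminium is put into tension and the concrete into compression, with equal and opposite forces P (no external load).
Setting the final lengths equal and cancelling L: (α₁ − α₂)ΔT = P/(A₁E₁) + P/(A₂E₂).
|α₁ − α₂|·ΔT = 12.6×10⁻⁶ × 195 = 0.002457.
1/(A₁E₁) + 1/(A₂E₂) = 1/(850×72×10³) + 1/(2075×34×10³) = 3.051×10⁻⁸ N⁻¹.
So P = 0.002457 / 3.051×10⁻⁸ = 80.52 kN.
σ_{concrete} = P/A₂ = 80520/2075 = 38.8 MPa, compressive.

σ ≈ 38.8 MPa (compressive)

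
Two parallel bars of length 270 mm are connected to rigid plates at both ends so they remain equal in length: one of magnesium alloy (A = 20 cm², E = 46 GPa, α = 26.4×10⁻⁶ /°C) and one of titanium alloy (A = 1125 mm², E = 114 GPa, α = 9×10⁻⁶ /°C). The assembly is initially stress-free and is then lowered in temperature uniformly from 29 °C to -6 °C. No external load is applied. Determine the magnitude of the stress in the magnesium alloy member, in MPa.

σ ≈ 16.3 MPa (tensile)

The magnesium alloy has the larger α, so on cooling it would change length more than the titanium alloy if both were free. The rigid plates force a common final length, so the magnesium alloy is put into tension and the titanium alloy into compression, with equal and opposite forces P (no external load).
Setting the final lengths equal and cancelling L: (α₁ − α₂)ΔT = P/(A₁E₁) + P/(A₂E₂).
|α₁ − α₂|·ΔT = 17.4×10⁻⁶ × 35 = 0.000609.
1/(A₁E₁) + 1/(A₂E₂) = 1/(2000×46×10³) + 1/(1125×114×10³) = 1.867×10⁻⁸ N⁻¹.
P = 0.000609 / 1.867×10⁻⁸ = 32620 N = 32.62 kN.
σ_{magnesium alloy} = P/A₁ = 32620/2000 = 16.31 MPa, tensile.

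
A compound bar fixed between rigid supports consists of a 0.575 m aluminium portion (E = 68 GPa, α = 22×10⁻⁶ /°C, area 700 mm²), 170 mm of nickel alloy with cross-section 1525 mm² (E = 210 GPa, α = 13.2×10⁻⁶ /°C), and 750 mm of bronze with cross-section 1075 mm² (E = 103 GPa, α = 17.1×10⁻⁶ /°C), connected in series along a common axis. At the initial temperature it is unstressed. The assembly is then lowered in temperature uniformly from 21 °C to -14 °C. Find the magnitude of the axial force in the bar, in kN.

P ≈ 50 kN (tensile)

Free thermal contraction of the whole bar: Σ αᵢΔT Lᵢ = 22×10⁻⁶×35×575 + 13.2×10⁻⁶×35×170 + 17.1×10⁻⁶×35×750 = 0.9702 mm.
The rigid supports impose zero overall length change; the single axial force P common to all segments must satisfy P Σ Lᵢ/(AᵢEᵢ) = δ_free.
The series flexibility is Σ Lᵢ/(AᵢEᵢ) = 575/(700×68×10³) + 170/(1525×210×10³) + 750/(1075×103×10³) = 1.938×10⁻⁵ mm/N.
P = 0.9702 / 1.938×10⁻⁵ = 50050 N = 50.05 kN, tensile.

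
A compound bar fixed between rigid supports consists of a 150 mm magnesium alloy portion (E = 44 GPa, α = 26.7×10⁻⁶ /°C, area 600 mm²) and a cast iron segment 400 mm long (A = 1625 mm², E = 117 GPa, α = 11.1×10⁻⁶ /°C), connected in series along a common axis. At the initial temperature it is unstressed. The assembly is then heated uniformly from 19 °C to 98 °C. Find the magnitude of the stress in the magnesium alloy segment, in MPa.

σ ≈ 143 MPa (compressive)

If the supports were absent, the total length change would be Σ αᵢΔT Lᵢ = 26.7×10⁻⁶×79×150 + 11.1×10⁻⁶×79×400 = 0.6672 mm.
The walls prevent any net length change, so an axial force P (same in every segment) develops. Compatibility: P · Σ Lᵢ/(AᵢEᵢ) = δ_free.
The series flexibility is Σ Lᵢ/(AᵢEᵢ) = 150/(600×44×10³) + 400/(1625×117×10³) = 7.786×10⁻⁶ mm/N.
Hence P = δ_free / Σ(L/AE) = 0.6672/7.786×10⁻⁶ = 85.69 kN (compressive).
σ_{magnesium alloy} = P / A = 85690 / 600 = 142.8 MPa.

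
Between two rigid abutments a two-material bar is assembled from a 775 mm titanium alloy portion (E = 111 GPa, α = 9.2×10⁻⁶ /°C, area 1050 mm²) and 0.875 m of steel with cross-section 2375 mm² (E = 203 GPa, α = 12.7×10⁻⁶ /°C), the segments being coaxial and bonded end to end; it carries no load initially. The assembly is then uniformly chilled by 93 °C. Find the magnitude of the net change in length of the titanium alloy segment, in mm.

If the supports were absent, the total length change would be Σ αᵢΔT Lᵢ = 9.2×10⁻⁶×93×775 + 12.7×10⁻⁶×93×875 = 1.697 mm.
Since the ends are fixed, an axial force P builds up, equal in every segment, with P · Σ Lᵢ/(AᵢEᵢ) = δ_free.
Σ Lᵢ/(AᵢEᵢ) = 775/(1050×111×10³) + 875/(2375×203×10³) = 8.464×10⁻⁶ mm/N.
So P = 1.697 / 8.464×10⁻⁶ = 200.4 kN, tensile.
For the titanium alloy segment, free thermal change = 9.2×10⁻⁶×93×775 = 0.6631 mm and elastic change from P = 200400×775/(1050×111×10³) = 1.333 mm; these oppose, so the net change is 0.67 mm (segment lengthens).

|ΔL| ≈ 0.67 mm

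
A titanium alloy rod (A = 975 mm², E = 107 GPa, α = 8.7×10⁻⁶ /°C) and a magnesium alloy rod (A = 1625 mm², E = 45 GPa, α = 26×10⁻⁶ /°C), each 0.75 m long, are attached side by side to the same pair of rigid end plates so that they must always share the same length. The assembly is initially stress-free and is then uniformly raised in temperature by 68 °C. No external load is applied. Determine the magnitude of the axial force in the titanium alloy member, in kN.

P ≈ 50.6 kN (tensile in the titanium alloy)

Equilibrium of a rigid end plate with no external load gives equal and opposite internal forces ±P in the two members. Since α_{magnesium alloy} > α_{titanium alloy}, heating drives the magnesium alloy into compression and the titanium alloy into tension.
Equating the net (thermal + elastic) strains gives |α₁ − α₂|·ΔT = P·[1/(A₁E₁) + 1/(A₂E₂)].
|α₁ − α₂|·ΔT = 17.3×10⁻⁶ × 68 = 0.001176.
1/(A₁E₁) + 1/(A₂E₂) = 1/(975×107×10³) + 1/(1625×45×10³) = 2.326×10⁻⁸ N⁻¹.
So P = 0.001176 / 2.326×10⁻⁸ = 50.57 kN.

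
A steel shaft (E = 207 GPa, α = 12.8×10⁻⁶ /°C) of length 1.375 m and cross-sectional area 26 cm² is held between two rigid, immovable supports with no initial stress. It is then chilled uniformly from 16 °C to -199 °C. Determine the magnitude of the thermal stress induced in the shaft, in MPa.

σ ≈ 570 MPa (tensile)

The supports are rigid, so the total axial strain is zero. The restrained thermal strain is ε = αΔT = 12.8×10⁻⁶ × 215 = 2752×10⁻⁶.
σ = EαΔT = 207×10³ × 12.8×10⁻⁶ × 215 = 569.7 MPa (tensile; the shaft is trying to contract).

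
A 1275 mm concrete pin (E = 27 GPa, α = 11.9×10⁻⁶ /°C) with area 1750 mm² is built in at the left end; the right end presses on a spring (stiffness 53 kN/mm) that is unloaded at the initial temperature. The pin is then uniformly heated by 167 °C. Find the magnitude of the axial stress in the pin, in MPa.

If the spring were absent the pin would lengthen by αΔT L = 11.9×10⁻⁶ × 167 × 1275 = 2.534 mm.
With a force P in the spring, the elastic change of the pin is PL/(AE) and that of the spring is P/k; compatibility requires their sum to equal δ_free.
P [ L/(AE) + 1/k ] = δ_free → P [ 1275/(1750×27×10³) + 1/(53×10³) ] = 2.534.
P = 2.534 / 4.585×10⁻⁵ = 55260 N.
σ = P/A = 55260/1750 = 31.58 MPa.

σ ≈ 31.6 MPa (compressive)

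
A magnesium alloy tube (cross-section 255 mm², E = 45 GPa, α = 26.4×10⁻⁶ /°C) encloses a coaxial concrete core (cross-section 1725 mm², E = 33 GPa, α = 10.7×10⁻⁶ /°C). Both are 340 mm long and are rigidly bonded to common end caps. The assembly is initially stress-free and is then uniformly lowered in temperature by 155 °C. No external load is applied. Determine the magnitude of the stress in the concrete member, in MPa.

σ ≈ 13.5 MPa (compressive)

The magnesium alloy has the larger α, so on cooling it would change length more than the concrete if both were free. The rigid plates force a common final length, so the magnesium alloy is put into tension and the concrete into compression, with equal and opposite forces P (no external load).
Equating the net (thermal + elastic) strains gives |α₁ − α₂|·ΔT = P·[1/(A₁E₁) + 1/(A₂E₂)].
|α₁ − α₂|·ΔT = 15.7×10⁻⁶ × 155 = 0.002433.
1/(A₁E₁) + 1/(A₂E₂) = 1/(255×45×10³) + 1/(1725×33×10³) = 1.047×10⁻⁷ N⁻¹.
So P = 0.002433 / 1.047×10⁻⁷ = 23.24 kN.
σ_{concrete} = P/A₂ = 23240/1725 = 13.47 MPa, compressive.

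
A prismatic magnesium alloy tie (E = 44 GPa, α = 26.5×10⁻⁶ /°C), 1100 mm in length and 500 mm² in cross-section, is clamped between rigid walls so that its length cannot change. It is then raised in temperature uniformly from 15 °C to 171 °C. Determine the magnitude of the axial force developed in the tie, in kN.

With zero net strain, σ = E·αΔT = 44 GPa × 26.5×10⁻⁶ × 156 = 181.9 MPa.
Then P = σA = 181.9 × 500 mm² = 90.95 kN, compressive.

P ≈ 90.9 kN (compressive)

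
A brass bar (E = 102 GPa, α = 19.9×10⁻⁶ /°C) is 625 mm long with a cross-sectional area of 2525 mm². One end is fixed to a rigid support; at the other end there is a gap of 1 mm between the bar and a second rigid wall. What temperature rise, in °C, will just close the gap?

The gap closes when αΔT L = 1 mm, since the bar is still unstressed at that instant.
So ΔT = g/(αL) = 1/(19.9×10⁻⁶ × 625) = 80.4 °C.

ΔT ≈ 80.4 °C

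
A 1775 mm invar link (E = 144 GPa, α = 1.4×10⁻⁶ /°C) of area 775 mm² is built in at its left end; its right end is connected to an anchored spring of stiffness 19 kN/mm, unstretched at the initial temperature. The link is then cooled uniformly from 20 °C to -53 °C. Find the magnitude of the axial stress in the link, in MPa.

If the spring were absent the link would shorten by αΔT L = 1.4×10⁻⁶ × 73 × 1775 = 0.1814 mm.
Let P be the tensile force in the spring. The link extends elastically by PL/(AE) and the spring stretches by P/k; together these equal δ_free.
So P = δ_free / [L/(AE) + 1/k] = 0.1814 / [ 1775/(775×144×10³) + 1/(19×10³) ].
P = 0.1814 / 6.854×10⁻⁵ = 2647 N.
σ = P/A = 2647/775 = 3.415 MPa.

σ ≈ 3.42 MPa (tensile)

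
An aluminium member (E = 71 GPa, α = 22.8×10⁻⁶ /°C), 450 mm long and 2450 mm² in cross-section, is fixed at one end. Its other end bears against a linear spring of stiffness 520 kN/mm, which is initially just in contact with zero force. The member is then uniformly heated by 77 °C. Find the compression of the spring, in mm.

δ ≈ 0.337 mm

If the spring were absent the member would lengthen by αΔT L = 22.8×10⁻⁶ × 77 × 450 = 0.79 mm.
Let P be the compressive force at the spring. The member shortens elastically by PL/(AE) and the spring compresses by P/k; together these equal δ_free.
P [ L/(AE) + 1/k ] = δ_free → P [ 450/(2450×71×10³) + 1/(520×10³) ] = 0.79.
P = 0.79 / 4.51×10⁻⁶ = 175200 N.
Spring compression = P/k = 175200/(520×10³) = 0.3369 mm.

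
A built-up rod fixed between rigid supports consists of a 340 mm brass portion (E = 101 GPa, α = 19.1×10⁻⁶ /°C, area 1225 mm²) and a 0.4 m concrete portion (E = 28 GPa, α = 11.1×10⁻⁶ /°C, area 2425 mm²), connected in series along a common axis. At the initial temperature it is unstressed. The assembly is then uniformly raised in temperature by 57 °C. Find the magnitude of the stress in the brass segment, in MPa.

If the supports were absent, the total length change would be Σ αᵢΔT Lᵢ = 19.1×10⁻⁶×57×340 + 11.1×10⁻⁶×57×400 = 0.6232 mm.
The rigid supports impose zero overall length change; the single axial force P common to all segments must satisfy P Σ Lᵢ/(AᵢEᵢ) = δ_free.
Σ Lᵢ/(AᵢEᵢ) = 340/(1225×101×10³) + 400/(2425×28×10³) = 8.639×10⁻⁶ mm/N.
So P = 0.6232 / 8.639×10⁻⁶ = 72.14 kN, compressive.
σ_{brass} = P / A = 72140 / 1225 = 58.89 MPa.

σ ≈ 58.9 MPa (compressive)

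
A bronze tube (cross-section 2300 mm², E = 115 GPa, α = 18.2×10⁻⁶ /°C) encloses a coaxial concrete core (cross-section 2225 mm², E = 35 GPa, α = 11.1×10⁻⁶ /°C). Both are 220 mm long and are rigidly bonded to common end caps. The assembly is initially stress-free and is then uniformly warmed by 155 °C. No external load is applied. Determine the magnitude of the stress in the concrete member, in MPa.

Equilibrium of a rigid end plate with no external load gives equal and opposite internal forces ±P in the two members. Since α_{bronze} > α_{concrete}, heating drives the bronze into compression and the concrete into tension.
Compatibility of the two members (thermal + elastic change equal): (α₁ − α₂)ΔT = P·[1/(A₁E₁) + 1/(A₂E₂)].
|α₁ − α₂|·ΔT = 7.1×10⁻⁶ × 155 = 0.0011.
1/(A₁E₁) + 1/(A₂E₂) = 1/(2300×115×10³) + 1/(2225×35×10³) = 1.662×10⁻⁸ N⁻¹.
So P = 0.0011 / 1.662×10⁻⁸ = 66.21 kN.
σ_{concrete} = P/A₂ = 66210/2225 = 29.76 MPa, tensile.

σ ≈ 29.8 MPa (tensile)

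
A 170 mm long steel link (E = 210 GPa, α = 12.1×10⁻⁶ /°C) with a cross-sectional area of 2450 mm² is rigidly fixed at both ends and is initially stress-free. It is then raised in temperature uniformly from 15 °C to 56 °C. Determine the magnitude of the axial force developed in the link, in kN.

Full restraint means ε = 0, so the stress is σ = EαΔT = 210×10³ × 12.1×10⁻⁶ × 41 = 104.2 MPa.
Axial force P = σA = 104.2 × 2450 = 255200 N = 255.2 kN, compressive.

P ≈ 255 kN (compressive)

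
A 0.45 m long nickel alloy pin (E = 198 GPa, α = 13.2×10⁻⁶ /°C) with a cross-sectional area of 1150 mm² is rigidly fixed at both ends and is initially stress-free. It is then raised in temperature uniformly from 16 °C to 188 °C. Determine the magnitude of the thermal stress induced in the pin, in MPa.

σ ≈ 450 MPa (compressive)

The supports are rigid, so the total axial strain is zero. The restrained thermal strain is ε = αΔT = 13.2×10⁻⁶ × 172 = 2270.4×10⁻⁶.
σ = EαΔT = 198×10³ × 13.2×10⁻⁶ × 172 = 449.5 MPa (compressive; the pin is trying to expand).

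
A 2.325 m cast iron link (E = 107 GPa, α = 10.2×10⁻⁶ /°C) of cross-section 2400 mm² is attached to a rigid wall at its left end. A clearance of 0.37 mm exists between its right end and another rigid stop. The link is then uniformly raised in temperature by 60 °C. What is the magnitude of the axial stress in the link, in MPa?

σ ≈ 48.5 MPa (compressive)

Free thermal elongation = αΔT L = 10.2×10⁻⁶ × 60 × 2325 = 1.423 mm.
The gap closes (δ_free > 0.37 mm) and the wall then resists a further 1.423 − 0.37 = 1.053 mm of expansion.
So σ = E(δ_free − g)/L = 107×10³ × 1.053/2325 = 48.46 MPa.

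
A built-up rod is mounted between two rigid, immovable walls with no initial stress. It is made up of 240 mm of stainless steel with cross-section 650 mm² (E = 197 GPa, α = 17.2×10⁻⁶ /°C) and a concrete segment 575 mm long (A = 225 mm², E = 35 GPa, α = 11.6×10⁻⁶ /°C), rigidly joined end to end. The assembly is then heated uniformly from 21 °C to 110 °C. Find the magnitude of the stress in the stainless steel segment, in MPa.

If the supports were absent, the total length change would be Σ αᵢΔT Lᵢ = 17.2×10⁻⁶×89×240 + 11.6×10⁻⁶×89×575 = 0.961 mm.
Since the ends are fixed, an axial force P builds up, equal in every segment, with P · Σ Lᵢ/(AᵢEᵢ) = δ_free.
Σ Lᵢ/(AᵢEᵢ) = 240/(650×197×10³) + 575/(225×35×10³) = 7.489×10⁻⁵ mm/N.
So P = 0.961 / 7.489×10⁻⁵ = 12.83 kN, compressive.
σ_{stainless steel} = P / A = 12830 / 650 = 19.74 MPa.

σ ≈ 19.7 MPa (compressive)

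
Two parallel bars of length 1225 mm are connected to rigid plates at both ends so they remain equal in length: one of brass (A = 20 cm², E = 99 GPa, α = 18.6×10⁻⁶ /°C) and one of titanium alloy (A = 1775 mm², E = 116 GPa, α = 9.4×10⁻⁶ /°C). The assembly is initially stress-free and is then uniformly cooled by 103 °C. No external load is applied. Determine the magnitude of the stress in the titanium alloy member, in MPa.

σ ≈ 53.9 MPa (compressive)

Equilibrium of a rigid end plate with no external load gives equal and opposite internal forces ±P in the two members. Since α_{brass} > α_{titanium alloy}, cooling drives the brass into tension and the titanium alloy into compression.
Compatibility of the two members (thermal + elastic change equal): (α₁ − α₂)ΔT = P·[1/(A₁E₁) + 1/(A₂E₂)].
|α₁ − α₂|·ΔT = 9.2×10⁻⁶ × 103 = 0.0009476.
1/(A₁E₁) + 1/(A₂E₂) = 1/(2000×99×10³) + 1/(1775×116×10³) = 9.907×10⁻⁹ N⁻¹.
P = 0.0009476 / 9.907×10⁻⁹ = 95650 N = 95.65 kN.
σ_{titanium alloy} = P/A₂ = 95650/1775 = 53.89 MPa, compressive.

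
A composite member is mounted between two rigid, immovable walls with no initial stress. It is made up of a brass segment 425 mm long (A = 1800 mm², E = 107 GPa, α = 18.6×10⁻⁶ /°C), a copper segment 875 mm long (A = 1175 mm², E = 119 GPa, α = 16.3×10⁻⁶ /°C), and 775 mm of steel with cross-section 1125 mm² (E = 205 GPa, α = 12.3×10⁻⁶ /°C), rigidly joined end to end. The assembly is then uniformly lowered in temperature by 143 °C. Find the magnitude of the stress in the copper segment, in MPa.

σ ≈ 326 MPa (tensile)

Free thermal contraction of the whole bar: Σ αᵢΔT Lᵢ = 18.6×10⁻⁶×143×425 + 16.3×10⁻⁶×143×875 + 12.3×10⁻⁶×143×775 = 4.533 mm.
The walls prevent any net length change, so an axial force P (same in every segment) develops. Compatibility: P · Σ Lᵢ/(AᵢEᵢ) = δ_free.
Σ Lᵢ/(AᵢEᵢ) = 425/(1800×107×10³) + 875/(1175×119×10³) + 775/(1125×205×10³) = 1.182×10⁻⁵ mm/N.
P = 4.533 / 1.182×10⁻⁵ = 383400 N = 383.4 kN, tensile.
σ_{copper} = P / A = 383400 / 1175 = 326.3 MPa.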